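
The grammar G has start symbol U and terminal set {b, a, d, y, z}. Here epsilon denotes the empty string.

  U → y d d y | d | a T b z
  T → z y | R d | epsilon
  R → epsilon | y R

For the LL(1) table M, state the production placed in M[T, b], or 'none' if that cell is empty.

T → epsilon

FIRST(U): from U→y d d y we get {y}; from U→d we get {d}; from U→a T b z we get {a}. So FIRST(U) = {a, d, y}.
FIRST(R): from R→epsilon we get {epsilon}; from R→y R we get {y}. So FIRST(R) = {epsilon, y}.
FIRST(T): from T→z y we get {z}; from T→R d we get {d, y}; from T→epsilon we get {epsilon}. So FIRST(T) = {epsilon, d, y, z}.
FOLLOW(U) includes $ since U is the start symbol.
FOLLOW(T): in U→a T b z, T is followed by b z with FIRST {b}. Thus FOLLOW(T) = {b}.
For T → z y: FIRST(z y) = {z}, so it goes in M[T, t] for t ∈ {z}.
For T → R d: FIRST(R d) = {d, y}, so it goes in M[T, t] for t ∈ {d, y}.
For T → epsilon: FIRST(epsilon) = {epsilon}, so it goes in M[T, t] for t ∈ {}; since epsilon ∈ FIRST, also for every t ∈ FOLLOW(T) = {b}.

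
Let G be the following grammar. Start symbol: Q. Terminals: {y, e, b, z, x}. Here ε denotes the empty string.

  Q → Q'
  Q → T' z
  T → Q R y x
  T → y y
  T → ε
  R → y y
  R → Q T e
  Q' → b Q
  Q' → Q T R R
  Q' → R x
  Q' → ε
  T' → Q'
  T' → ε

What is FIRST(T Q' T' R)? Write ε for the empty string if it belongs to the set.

{b, e, y, z}

FIRST(Q) = {ε, b, e, y, z}  (via Q', T' z)
FIRST(T) = {ε, b, e, y, z}  (via Q R y x)
FIRST(R) = {b, e, y, z}  (via Q T e)
FIRST(Q') = {ε, b, e, y, z}  (via Q T R R, R x)
FIRST(T') = {ε, b, e, y, z}  (via Q')
FIRST(T Q' T' R): take FIRST of each symbol in turn, carrying on past any symbol whose FIRST contains ε; result {b, e, y, z}.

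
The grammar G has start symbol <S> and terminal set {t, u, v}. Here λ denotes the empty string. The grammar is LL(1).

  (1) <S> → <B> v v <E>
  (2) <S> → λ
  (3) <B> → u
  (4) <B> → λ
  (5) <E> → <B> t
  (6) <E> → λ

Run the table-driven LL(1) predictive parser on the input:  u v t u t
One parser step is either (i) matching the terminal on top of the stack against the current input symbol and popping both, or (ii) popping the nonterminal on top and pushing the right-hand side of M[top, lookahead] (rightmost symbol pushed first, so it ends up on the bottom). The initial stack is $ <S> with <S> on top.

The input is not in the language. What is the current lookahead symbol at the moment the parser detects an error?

t

step 1: stack=$ <S>  input=u v t u t $  — expand <S> → <B> v v <E>
step 2: stack=$ <E> v v <B>  input=u v t u t $  — expand <B> → u
step 3: stack=$ <E> v v u  input=u v t u t $  — match u
step 4: stack=$ <E> v v  input=v t u t $  — match v
step 5: stack=$ <E> v  input=t u t $  — error: top is terminal v but lookahead is t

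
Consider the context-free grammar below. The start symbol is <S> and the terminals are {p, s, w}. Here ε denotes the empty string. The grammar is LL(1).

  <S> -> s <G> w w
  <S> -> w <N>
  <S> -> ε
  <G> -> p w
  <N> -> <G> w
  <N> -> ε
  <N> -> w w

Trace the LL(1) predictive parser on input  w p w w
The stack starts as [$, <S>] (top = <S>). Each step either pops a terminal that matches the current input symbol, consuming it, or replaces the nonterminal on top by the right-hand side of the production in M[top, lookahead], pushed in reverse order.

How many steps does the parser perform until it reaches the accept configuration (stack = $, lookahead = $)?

step 1: stack=$ <S>  input=w p w w $  — expand <S> -> w <N>
step 2: stack=$ <N> w  input=w p w w $  — match w
step 3: stack=$ <N>  input=p w w $  — expand <N> -> <G> w
step 4: stack=$ w <G>  input=p w w $  — expand <G> -> p w
step 5: stack=$ w w p  input=p w w $  — match p
step 6: stack=$ w w  input=w w $  — match w
step 7: stack=$ w  input=w $  — match w
Accept reached after 7 steps.

7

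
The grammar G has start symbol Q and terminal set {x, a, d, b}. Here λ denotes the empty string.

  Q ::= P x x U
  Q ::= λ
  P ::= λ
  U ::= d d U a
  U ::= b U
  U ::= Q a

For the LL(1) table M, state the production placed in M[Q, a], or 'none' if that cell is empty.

FIRST(P) = {λ}
FIRST(Q) = {λ, x}  (via P x x U)
FIRST(U) = {a, b, d, x}  (via Q a)
FOLLOW(Q) includes $ since Q is the start symbol.
FOLLOW(Q): in U::=Q a, Q is followed by a with FIRST {a}. Thus FOLLOW(Q) = {$, a}.
For Q ::= P x x U: FIRST(P x x U) = {x}, so it goes in M[Q, t] for t ∈ {x}.
For Q ::= λ: FIRST(λ) = {λ}, so it goes in M[Q, t] for t ∈ {}; since λ ∈ FIRST, also for every t ∈ FOLLOW(Q) = {$, a}.

Q ::= λ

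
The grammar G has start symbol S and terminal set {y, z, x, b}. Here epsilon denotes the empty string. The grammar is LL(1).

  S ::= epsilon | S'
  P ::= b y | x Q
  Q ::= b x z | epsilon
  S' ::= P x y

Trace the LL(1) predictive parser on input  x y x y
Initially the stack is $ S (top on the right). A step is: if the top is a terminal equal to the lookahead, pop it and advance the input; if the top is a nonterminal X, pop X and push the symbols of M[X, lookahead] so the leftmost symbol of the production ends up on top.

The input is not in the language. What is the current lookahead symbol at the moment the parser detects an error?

     Stack      Input      Action
  1  $ S        x y x y $  expand S ::= S'
  2  $ S'       x y x y $  expand S' ::= P x y
  3  $ y x P    x y x y $  expand P ::= x Q
  4  $ y x Q x  x y x y $  match x
  5  $ y x Q    y x y $    error: M[Q, y] is empty

y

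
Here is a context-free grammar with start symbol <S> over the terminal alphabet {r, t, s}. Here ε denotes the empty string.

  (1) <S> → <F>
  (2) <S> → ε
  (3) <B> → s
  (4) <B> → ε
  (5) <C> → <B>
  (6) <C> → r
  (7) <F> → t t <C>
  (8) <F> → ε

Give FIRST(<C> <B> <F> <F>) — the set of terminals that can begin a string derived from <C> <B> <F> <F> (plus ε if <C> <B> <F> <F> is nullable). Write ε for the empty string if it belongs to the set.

FIRST(<B>): from <B>→s we get {s}; from <B>→ε we get {ε}. So FIRST(<B>) = {ε, s}.
FIRST(<F>): from <F>→t t <C> we get {t}; from <F>→ε we get {ε}. So FIRST(<F>) = {ε, t}.
FIRST(<S>): from <S>→<F> we get {ε, t}; from <S>→ε we get {ε}. So FIRST(<S>) = {ε, t}.
FIRST(<C>): from <C>→<B> we get {ε, s}; from <C>→r we get {r}. So FIRST(<C>) = {ε, r, s}.
FIRST(<C> <B> <F> <F>): take FIRST of each symbol in turn, carrying on past any symbol whose FIRST contains ε; result {ε, r, s, t}.

{ε, r, s, t}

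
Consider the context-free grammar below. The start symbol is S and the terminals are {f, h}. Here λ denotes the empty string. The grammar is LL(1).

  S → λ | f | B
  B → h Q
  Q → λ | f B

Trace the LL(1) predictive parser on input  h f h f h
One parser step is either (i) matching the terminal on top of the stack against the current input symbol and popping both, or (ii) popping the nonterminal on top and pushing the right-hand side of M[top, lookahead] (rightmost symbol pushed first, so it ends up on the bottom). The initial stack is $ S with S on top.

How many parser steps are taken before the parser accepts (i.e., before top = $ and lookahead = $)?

      Stack  Input        Action
   1  $ S    h f h f h $  expand S → B
   2  $ B    h f h f h $  expand B → h Q
   3  $ Q h  h f h f h $  match h
   4  $ Q    f h f h $    expand Q → f B
   5  $ B f  f h f h $    match f
   6  $ B    h f h $      expand B → h Q
   7  $ Q h  h f h $      match h
   8  $ Q    f h $        expand Q → f B
   9  $ B f  f h $        match f
  10  $ B    h $          expand B → h Q
  11  $ Q h  h $          match h
  12  $ Q    $            expand Q → λ
Accept reached after 12 steps.

12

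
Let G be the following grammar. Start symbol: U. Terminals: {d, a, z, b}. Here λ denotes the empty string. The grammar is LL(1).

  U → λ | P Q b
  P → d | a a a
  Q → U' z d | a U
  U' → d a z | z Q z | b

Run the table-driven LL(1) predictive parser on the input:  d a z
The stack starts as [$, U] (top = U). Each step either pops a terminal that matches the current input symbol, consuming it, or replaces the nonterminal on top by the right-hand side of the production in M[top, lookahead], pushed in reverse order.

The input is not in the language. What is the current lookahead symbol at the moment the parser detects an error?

z

step 1: stack=$ U  input=d a z $  — expand U → P Q b
step 2: stack=$ b Q P  input=d a z $  — expand P → d
step 3: stack=$ b Q d  input=d a z $  — match d
step 4: stack=$ b Q  input=a z $  — expand Q → a U
step 5: stack=$ b U a  input=a z $  — match a
step 6: stack=$ b U  input=z $  — expand U → λ
step 7: stack=$ b  input=z $  — error: top is terminal b but lookahead is z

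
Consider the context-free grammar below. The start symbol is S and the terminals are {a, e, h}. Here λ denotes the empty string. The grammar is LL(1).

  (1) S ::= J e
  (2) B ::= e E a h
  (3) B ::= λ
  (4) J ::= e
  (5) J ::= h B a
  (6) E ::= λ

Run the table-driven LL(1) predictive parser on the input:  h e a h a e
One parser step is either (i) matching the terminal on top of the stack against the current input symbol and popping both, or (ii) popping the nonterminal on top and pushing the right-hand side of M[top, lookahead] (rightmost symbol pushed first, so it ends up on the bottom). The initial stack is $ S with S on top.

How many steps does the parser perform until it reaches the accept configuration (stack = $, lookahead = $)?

step 1: stack=$ S  input=h e a h a e $  — expand S ::= J e
step 2: stack=$ e J  input=h e a h a e $  — expand J ::= h B a
step 3: stack=$ e a B h  input=h e a h a e $  — match h
step 4: stack=$ e a B  input=e a h a e $  — expand B ::= e E a h
step 5: stack=$ e a h a E e  input=e a h a e $  — match e
step 6: stack=$ e a h a E  input=a h a e $  — expand E ::= λ
step 7: stack=$ e a h a  input=a h a e $  — match a
step 8: stack=$ e a h  input=h a e $  — match h
step 9: stack=$ e a  input=a e $  — match a
step 10: stack=$ e  input=e $  — match e
Accept reached after 10 steps.

10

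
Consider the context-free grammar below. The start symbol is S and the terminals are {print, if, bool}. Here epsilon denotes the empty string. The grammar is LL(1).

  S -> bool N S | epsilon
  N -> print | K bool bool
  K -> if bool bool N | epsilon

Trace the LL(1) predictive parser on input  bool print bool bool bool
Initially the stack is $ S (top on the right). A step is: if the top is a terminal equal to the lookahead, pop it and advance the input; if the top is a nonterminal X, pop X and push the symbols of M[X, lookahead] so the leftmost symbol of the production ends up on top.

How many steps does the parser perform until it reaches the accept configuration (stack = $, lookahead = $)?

step 1: stack=$ S  input=bool print bool bool bool $  — expand S -> bool N S
step 2: stack=$ S N bool  input=bool print bool bool bool $  — match bool
step 3: stack=$ S N  input=print bool bool bool $  — expand N -> print
step 4: stack=$ S print  input=print bool bool bool $  — match print
step 5: stack=$ S  input=bool bool bool $  — expand S -> bool N S
step 6: stack=$ S N bool  input=bool bool bool $  — match bool
step 7: stack=$ S N  input=bool bool $  — expand N -> K bool bool
step 8: stack=$ S bool bool K  input=bool bool $  — expand K -> epsilon
step 9: stack=$ S bool bool  input=bool bool $  — match bool
step 10: stack=$ S bool  input=bool $  — match bool
step 11: stack=$ S  input=$  — expand S -> epsilon
Accept reached after 11 steps.

11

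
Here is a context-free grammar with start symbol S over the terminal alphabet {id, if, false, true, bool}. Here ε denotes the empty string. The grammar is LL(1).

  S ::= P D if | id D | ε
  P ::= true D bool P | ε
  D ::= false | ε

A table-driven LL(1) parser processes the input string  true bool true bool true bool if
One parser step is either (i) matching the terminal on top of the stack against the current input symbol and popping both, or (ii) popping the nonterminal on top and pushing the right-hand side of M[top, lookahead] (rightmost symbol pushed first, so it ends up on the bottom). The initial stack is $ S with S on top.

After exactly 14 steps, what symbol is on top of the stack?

D

step 1: stack=$ S  input=true bool true bool true bool if $  — expand S ::= P D if
step 2: stack=$ if D P  input=true bool true bool true bool if $  — expand P ::= true D bool P
step 3: stack=$ if D P bool D true  input=true bool true bool true bool if $  — match true
step 4: stack=$ if D P bool D  input=bool true bool true bool if $  — expand D ::= ε
step 5: stack=$ if D P bool  input=bool true bool true bool if $  — match bool
step 6: stack=$ if D P  input=true bool true bool if $  — expand P ::= true D bool P
step 7: stack=$ if D P bool D true  input=true bool true bool if $  — match true
step 8: stack=$ if D P bool D  input=bool true bool if $  — expand D ::= ε
step 9: stack=$ if D P bool  input=bool true bool if $  — match bool
step 10: stack=$ if D P  input=true bool if $  — expand P ::= true D bool P
step 11: stack=$ if D P bool D true  input=true bool if $  — match true
step 12: stack=$ if D P bool D  input=bool if $  — expand D ::= ε
step 13: stack=$ if D P bool  input=bool if $  — match bool
step 14: stack=$ if D P  input=if $  — expand P ::= ε
Stack after step 14: $ if D (top = D).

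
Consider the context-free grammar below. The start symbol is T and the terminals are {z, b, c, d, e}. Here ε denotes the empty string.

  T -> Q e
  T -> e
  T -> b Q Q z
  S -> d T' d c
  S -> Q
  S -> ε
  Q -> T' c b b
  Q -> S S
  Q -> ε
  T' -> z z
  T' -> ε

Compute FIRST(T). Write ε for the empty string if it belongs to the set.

FIRST(T'): from T'->z z we get {z}; from T'->ε we get {ε}. So FIRST(T') = {ε, z}.
FIRST(T): from T->Q e we get {c, d, e, z}; from T->e we get {e}; from T->b Q Q z we get {b}. So FIRST(T) = {b, c, d, e, z}.
FIRST(S): from S->d T' d c we get {d}; from S->Q we get {ε, c, d, z}; from S->ε we get {ε}. So FIRST(S) = {ε, c, d, z}.
FIRST(Q): from Q->T' c b b we get {c, z}; from Q->S S we get {ε, c, d, z}; from Q->ε we get {ε}. So FIRST(Q) = {ε, c, d, z}.

{b, c, d, e, z}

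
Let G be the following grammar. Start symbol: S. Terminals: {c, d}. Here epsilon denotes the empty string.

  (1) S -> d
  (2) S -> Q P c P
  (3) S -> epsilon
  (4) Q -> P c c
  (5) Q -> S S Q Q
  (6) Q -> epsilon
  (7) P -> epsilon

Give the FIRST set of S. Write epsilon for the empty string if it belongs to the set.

FIRST(P): from P->epsilon we get {epsilon}. So FIRST(P) = {epsilon}.
FIRST(S): from S->d we get {d}; from S->Q P c P we get {c, d}; from S->epsilon we get {epsilon}. So FIRST(S) = {epsilon, c, d}.
FIRST(Q): from Q->P c c we get {c}; from Q->S S Q Q we get {epsilon, c, d}; from Q->epsilon we get {epsilon}. So FIRST(Q) = {epsilon, c, d}.

{epsilon, c, d}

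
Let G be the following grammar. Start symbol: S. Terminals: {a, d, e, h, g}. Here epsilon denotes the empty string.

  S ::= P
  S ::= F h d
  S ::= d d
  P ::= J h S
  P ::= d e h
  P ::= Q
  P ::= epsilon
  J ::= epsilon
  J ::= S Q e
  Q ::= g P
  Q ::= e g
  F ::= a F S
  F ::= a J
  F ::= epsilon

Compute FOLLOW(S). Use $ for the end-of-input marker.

{$, a, d, e, g, h}

FIRST(Q): from Q::=g P we get {g}; from Q::=e g we get {e}. So FIRST(Q) = {e, g}.
FIRST(F): from F::=a F S we get {a}; from F::=a J we get {a}; from F::=epsilon we get {epsilon}. So FIRST(F) = {epsilon, a}.
FIRST(S): from S::=P we get {epsilon, a, d, e, g, h}; from S::=F h d we get {a, h}; from S::=d d we get {d}. So FIRST(S) = {epsilon, a, d, e, g, h}.
FIRST(J): from J::=epsilon we get {epsilon}; from J::=S Q e we get {a, d, e, g, h}. So FIRST(J) = {epsilon, a, d, e, g, h}.
FIRST(P): from P::=J h S we get {a, d, e, g, h}; from P::=d e h we get {d}; from P::=Q we get {e, g}; from P::=epsilon we get {epsilon}. So FIRST(P) = {epsilon, a, d, e, g, h}.
FOLLOW(S) includes $ since S is the start symbol.
FOLLOW(F): in S::=F h d, F is followed by h d with FIRST {h}; in F::=a F S, F is followed by S with FIRST {epsilon, a, d, e, g, h}; in F::=a F S, the suffix after F is nullable (adds nothing new). Thus FOLLOW(F) = {a, d, e, g, h}.
FOLLOW(J): in P::=J h S, J is followed by h S with FIRST {h}; in F::=a J, the suffix after J is empty, so FOLLOW(J) ⊇ FOLLOW(F) = {a, d, e, g, h}. Thus FOLLOW(J) = {a, d, e, g, h}.
FOLLOW(S): in P::=J h S, the suffix after S is empty, so FOLLOW(S) ⊇ FOLLOW(P) = {$, a, d, e, g, h}; in J::=S Q e, S is followed by Q e with FIRST {e, g}; in F::=a F S, the suffix after S is empty, so FOLLOW(S) ⊇ FOLLOW(F) = {a, d, e, g, h}. Thus FOLLOW(S) = {$, a, d, e, g, h}.
FOLLOW(P): in S::=P, the suffix after P is empty, so FOLLOW(P) ⊇ FOLLOW(S) = {$, a, d, e, g, h}; in Q::=g P, the suffix after P is empty, so FOLLOW(P) ⊇ FOLLOW(Q) = {$, a, d, e, g, h}. Thus FOLLOW(P) = {$, a, d, e, g, h}.
FOLLOW(Q): in P::=Q, the suffix after Q is empty, so FOLLOW(Q) ⊇ FOLLOW(P) = {$, a, d, e, g, h}; in J::=S Q e, Q is followed by e with FIRST {e}. Thus FOLLOW(Q) = {$, a, d, e, g, h}.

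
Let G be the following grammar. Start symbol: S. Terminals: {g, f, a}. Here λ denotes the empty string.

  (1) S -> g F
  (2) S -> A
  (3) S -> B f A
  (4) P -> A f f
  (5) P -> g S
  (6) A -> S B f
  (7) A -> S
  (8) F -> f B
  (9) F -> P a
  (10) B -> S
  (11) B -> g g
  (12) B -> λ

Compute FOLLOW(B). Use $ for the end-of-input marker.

{$, a, f, g}

FIRST(S) = {f, g}  (via A, B f A)
FIRST(A) = {f, g}  (via S B f, S)
FIRST(B) = {λ, f, g}  (via S)
FIRST(P) = {f, g}  (via A f f)
FIRST(F) = {f, g}  (via P a)
FOLLOW(S) includes $ since S is the start symbol.
FOLLOW(P): in F->P a, P is followed by a with FIRST {a}. Thus FOLLOW(P) = {a}.
FOLLOW(S): in P->g S, the suffix after S is empty, so FOLLOW(S) ⊇ FOLLOW(P) = {a}; in A->S B f, S is followed by B f with FIRST {f, g}; in A->S, the suffix after S is empty, so FOLLOW(S) ⊇ FOLLOW(A) = {$, a, f, g}; in B->S, the suffix after S is empty, so FOLLOW(S) ⊇ FOLLOW(B) = {$, a, f, g}. Thus FOLLOW(S) = {$, a, f, g}.
FOLLOW(A): in S->A, the suffix after A is empty, so FOLLOW(A) ⊇ FOLLOW(S) = {$, a, f, g}; in S->B f A, the suffix after A is empty, so FOLLOW(A) ⊇ FOLLOW(S) = {$, a, f, g}; in P->A f f, A is followed by f f with FIRST {f}. Thus FOLLOW(A) = {$, a, f, g}.
FOLLOW(F): in S->g F, the suffix after F is empty, so FOLLOW(F) ⊇ FOLLOW(S) = {$, a, f, g}. Thus FOLLOW(F) = {$, a, f, g}.
FOLLOW(B): in S->B f A, B is followed by f A with FIRST {f}; in A->S B f, B is followed by f with FIRST {f}; in F->f B, the suffix after B is empty, so FOLLOW(B) ⊇ FOLLOW(F) = {$, a, f, g}. Thus FOLLOW(B) = {$, a, f, g}.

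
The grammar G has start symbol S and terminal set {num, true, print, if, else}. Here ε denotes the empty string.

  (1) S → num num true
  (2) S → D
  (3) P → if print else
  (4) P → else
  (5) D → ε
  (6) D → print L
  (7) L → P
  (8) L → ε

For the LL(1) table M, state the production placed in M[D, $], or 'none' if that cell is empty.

D → ε

FIRST(P) = {else, if}
FIRST(D) = {ε, print}
FIRST(S) = {ε, num, print}  (via D)
FIRST(L) = {ε, else, if}  (via P)
FOLLOW(S) includes $ since S is the start symbol.
FOLLOW(S): S appears on no right-hand side. Thus FOLLOW(S) = {$}.
FOLLOW(D): in S→D, the suffix after D is empty, so FOLLOW(D) ⊇ FOLLOW(S) = {$}. Thus FOLLOW(D) = {$}.
For D → ε: FIRST(ε) = {ε}, so it goes in M[D, t] for t ∈ {}; since ε ∈ FIRST, also for every t ∈ FOLLOW(D) = {$}.
For D → print L: FIRST(print L) = {print}, so it goes in M[D, t] for t ∈ {print}.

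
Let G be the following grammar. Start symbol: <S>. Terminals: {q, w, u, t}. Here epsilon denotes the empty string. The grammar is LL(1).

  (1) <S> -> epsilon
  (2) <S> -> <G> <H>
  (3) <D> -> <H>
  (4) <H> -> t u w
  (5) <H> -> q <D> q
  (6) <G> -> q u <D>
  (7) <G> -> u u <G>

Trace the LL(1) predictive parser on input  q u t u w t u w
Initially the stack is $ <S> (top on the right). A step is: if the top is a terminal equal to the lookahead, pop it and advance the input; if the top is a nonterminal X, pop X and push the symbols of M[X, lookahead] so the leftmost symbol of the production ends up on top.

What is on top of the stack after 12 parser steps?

w

      Stack          Input              Action
   1  $ <S>          q u t u w t u w $  expand <S> -> <G> <H>
   2  $ <H> <G>      q u t u w t u w $  expand <G> -> q u <D>
   3  $ <H> <D> u q  q u t u w t u w $  match q
   4  $ <H> <D> u    u t u w t u w $    match u
   5  $ <H> <D>      t u w t u w $      expand <D> -> <H>
   6  $ <H> <H>      t u w t u w $      expand <H> -> t u w
   7  $ <H> w u t    t u w t u w $      match t
   8  $ <H> w u      u w t u w $        match u
   9  $ <H> w        w t u w $          match w
  10  $ <H>          t u w $            expand <H> -> t u w
  11  $ w u t        t u w $            match t
  12  $ w u          u w $              match u
Stack after step 12: $ w (top = w).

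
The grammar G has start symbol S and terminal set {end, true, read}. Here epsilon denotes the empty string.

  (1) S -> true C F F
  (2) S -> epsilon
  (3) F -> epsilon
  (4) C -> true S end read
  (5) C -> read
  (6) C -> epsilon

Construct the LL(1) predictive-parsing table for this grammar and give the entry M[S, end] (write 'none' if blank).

S -> epsilon

FIRST(S) = {epsilon, true}
FIRST(F) = {epsilon}
FIRST(C) = {epsilon, read, true}
FOLLOW(S) includes $ since S is the start symbol.
FOLLOW(S): in C->true S end read, S is followed by end read with FIRST {end}. Thus FOLLOW(S) = {$, end}.
For S -> true C F F: FIRST(true C F F) = {true}, so it goes in M[S, t] for t ∈ {true}.
For S -> epsilon: FIRST(epsilon) = {epsilon}, so it goes in M[S, t] for t ∈ {}; since epsilon ∈ FIRST, also for every t ∈ FOLLOW(S) = {$, end}.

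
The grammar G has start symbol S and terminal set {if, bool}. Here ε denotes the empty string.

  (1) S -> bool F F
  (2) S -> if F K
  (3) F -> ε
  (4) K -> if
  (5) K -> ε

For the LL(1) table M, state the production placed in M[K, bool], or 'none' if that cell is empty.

none

FIRST(S) = {bool, if}
FIRST(F) = {ε}
FIRST(K) = {ε, if}
FOLLOW(S) includes $ since S is the start symbol.
FOLLOW(S): S appears on no right-hand side. Thus FOLLOW(S) = {$}.
FOLLOW(K): in S->if F K, the suffix after K is empty, so FOLLOW(K) ⊇ FOLLOW(S) = {$}. Thus FOLLOW(K) = {$}.
For K -> if: FIRST(if) = {if}, so it goes in M[K, t] for t ∈ {if}.
For K -> ε: FIRST(ε) = {ε}, so it goes in M[K, t] for t ∈ {}; since ε ∈ FIRST, also for every t ∈ FOLLOW(K) = {$}.
None of these place a production in M[K, bool].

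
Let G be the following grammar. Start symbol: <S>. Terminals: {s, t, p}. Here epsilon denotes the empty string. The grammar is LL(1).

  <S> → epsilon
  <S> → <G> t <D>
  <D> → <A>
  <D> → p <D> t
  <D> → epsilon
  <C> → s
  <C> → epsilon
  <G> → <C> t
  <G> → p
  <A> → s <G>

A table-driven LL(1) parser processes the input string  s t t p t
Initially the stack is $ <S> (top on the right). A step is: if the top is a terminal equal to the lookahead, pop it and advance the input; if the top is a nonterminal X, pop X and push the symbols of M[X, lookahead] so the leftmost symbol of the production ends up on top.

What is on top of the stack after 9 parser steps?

step 1: stack=$ <S>  input=s t t p t $  — expand <S> → <G> t <D>
step 2: stack=$ <D> t <G>  input=s t t p t $  — expand <G> → <C> t
step 3: stack=$ <D> t t <C>  input=s t t p t $  — expand <C> → s
step 4: stack=$ <D> t t s  input=s t t p t $  — match s
step 5: stack=$ <D> t t  input=t t p t $  — match t
step 6: stack=$ <D> t  input=t p t $  — match t
step 7: stack=$ <D>  input=p t $  — expand <D> → p <D> t
step 8: stack=$ t <D> p  input=p t $  — match p
step 9: stack=$ t <D>  input=t $  — expand <D> → epsilon
Stack after step 9: $ t (top = t).

t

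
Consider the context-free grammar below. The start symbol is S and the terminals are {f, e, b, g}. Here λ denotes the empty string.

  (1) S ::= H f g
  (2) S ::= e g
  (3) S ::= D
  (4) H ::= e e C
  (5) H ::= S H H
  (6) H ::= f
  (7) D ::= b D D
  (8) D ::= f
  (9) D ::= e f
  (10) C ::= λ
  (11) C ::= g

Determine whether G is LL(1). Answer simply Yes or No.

No

FIRST(S) = {b, e, f}
FIRST(H) = {b, e, f}
FIRST(D) = {b, e, f}
FIRST(C) = {λ, g}
FOLLOW(S) = {$, b, e, f}
FOLLOW(H) = {b, e, f}
FOLLOW(D) = {$, b, e, f}
FOLLOW(C) = {b, e, f}
Cell M[H, e] receives both H ::= e e C and H ::= S H H — the grammar is not LL(1).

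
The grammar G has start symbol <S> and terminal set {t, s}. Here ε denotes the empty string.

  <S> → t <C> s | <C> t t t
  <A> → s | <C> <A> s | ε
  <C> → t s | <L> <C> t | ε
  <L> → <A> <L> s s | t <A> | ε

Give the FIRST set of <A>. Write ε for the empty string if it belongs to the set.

{ε, s, t}

FIRST(<S>) = {s, t}  (via <C> t t t)
FIRST(<A>) = {ε, s, t}  (via <C> <A> s)
FIRST(<L>) = {ε, s, t}  (via <A> <L> s s)
FIRST(<C>) = {ε, s, t}  (via <L> <C> t)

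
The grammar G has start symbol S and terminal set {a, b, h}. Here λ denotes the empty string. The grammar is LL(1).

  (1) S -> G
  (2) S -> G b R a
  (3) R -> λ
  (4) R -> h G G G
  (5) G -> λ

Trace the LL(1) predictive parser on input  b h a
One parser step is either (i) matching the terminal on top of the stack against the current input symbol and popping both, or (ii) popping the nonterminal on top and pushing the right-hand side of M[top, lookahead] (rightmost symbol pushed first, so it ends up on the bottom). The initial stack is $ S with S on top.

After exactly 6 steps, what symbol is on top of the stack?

G

step 1: stack=$ S  input=b h a $  — expand S -> G b R a
step 2: stack=$ a R b G  input=b h a $  — expand G -> λ
step 3: stack=$ a R b  input=b h a $  — match b
step 4: stack=$ a R  input=h a $  — expand R -> h G G G
step 5: stack=$ a G G G h  input=h a $  — match h
step 6: stack=$ a G G G  input=a $  — expand G -> λ
Stack after step 6: $ a G G (top = G).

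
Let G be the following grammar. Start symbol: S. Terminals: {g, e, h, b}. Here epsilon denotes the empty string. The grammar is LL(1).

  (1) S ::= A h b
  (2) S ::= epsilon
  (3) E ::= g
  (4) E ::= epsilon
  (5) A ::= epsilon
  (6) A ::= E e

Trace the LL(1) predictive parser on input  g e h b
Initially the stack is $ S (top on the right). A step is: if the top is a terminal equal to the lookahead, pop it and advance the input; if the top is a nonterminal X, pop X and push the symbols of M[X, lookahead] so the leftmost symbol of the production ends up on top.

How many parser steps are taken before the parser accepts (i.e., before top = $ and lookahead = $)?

7

     Stack      Input      Action
  1  $ S        g e h b $  expand S ::= A h b
  2  $ b h A    g e h b $  expand A ::= E e
  3  $ b h e E  g e h b $  expand E ::= g
  4  $ b h e g  g e h b $  match g
  5  $ b h e    e h b $    match e
  6  $ b h      h b $      match h
  7  $ b        b $        match b
Accept reached after 7 steps.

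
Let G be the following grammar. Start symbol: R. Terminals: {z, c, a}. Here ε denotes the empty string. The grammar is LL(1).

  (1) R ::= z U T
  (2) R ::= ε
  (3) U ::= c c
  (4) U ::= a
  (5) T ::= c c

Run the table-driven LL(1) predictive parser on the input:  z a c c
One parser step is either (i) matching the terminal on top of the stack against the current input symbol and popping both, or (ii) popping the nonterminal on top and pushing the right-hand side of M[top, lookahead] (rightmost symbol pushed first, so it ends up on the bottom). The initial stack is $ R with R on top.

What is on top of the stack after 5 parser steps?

c

step 1: stack=$ R  input=z a c c $  — expand R ::= z U T
step 2: stack=$ T U z  input=z a c c $  — match z
step 3: stack=$ T U  input=a c c $  — expand U ::= a
step 4: stack=$ T a  input=a c c $  — match a
step 5: stack=$ T  input=c c $  — expand T ::= c c
Stack after step 5: $ c c (top = c).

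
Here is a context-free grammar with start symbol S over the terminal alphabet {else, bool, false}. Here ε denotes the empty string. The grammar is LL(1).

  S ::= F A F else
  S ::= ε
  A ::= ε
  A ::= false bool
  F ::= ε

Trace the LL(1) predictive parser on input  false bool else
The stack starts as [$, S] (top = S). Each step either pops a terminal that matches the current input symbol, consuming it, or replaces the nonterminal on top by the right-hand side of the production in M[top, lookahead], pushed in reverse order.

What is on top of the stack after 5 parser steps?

step 1: stack=$ S  input=false bool else $  — expand S ::= F A F else
step 2: stack=$ else F A F  input=false bool else $  — expand F ::= ε
step 3: stack=$ else F A  input=false bool else $  — expand A ::= false bool
step 4: stack=$ else F bool false  input=false bool else $  — match false
step 5: stack=$ else F bool  input=bool else $  — match bool
Stack after step 5: $ else F (top = F).

F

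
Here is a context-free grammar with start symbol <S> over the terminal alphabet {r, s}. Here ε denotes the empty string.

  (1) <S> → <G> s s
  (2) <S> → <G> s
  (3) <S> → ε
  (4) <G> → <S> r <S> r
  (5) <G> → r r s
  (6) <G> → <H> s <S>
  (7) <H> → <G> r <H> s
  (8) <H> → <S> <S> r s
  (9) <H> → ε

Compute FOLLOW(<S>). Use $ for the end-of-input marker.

{$, r, s}

FIRST(<S>): from <S>→<G> s s we get {r, s}; from <S>→<G> s we get {r, s}; from <S>→ε we get {ε}. So FIRST(<S>) = {ε, r, s}.
FIRST(<G>): from <G>→<S> r <S> r we get {r, s}; from <G>→r r s we get {r}; from <G>→<H> s <S> we get {r, s}. So FIRST(<G>) = {r, s}.
FIRST(<H>): from <H>→<G> r <H> s we get {r, s}; from <H>→<S> <S> r s we get {r, s}; from <H>→ε we get {ε}. So FIRST(<H>) = {ε, r, s}.
FOLLOW(<S>) includes $ since <S> is the start symbol.
FOLLOW(<G>): in <S>→<G> s s, <G> is followed by s s with FIRST {s}; in <S>→<G> s, <G> is followed by s with FIRST {s}; in <H>→<G> r <H> s, <G> is followed by r <H> s with FIRST {r}. Thus FOLLOW(<G>) = {r, s}.
FOLLOW(<S>): in <G>→<S> r <S> r (occurrence 1), <S> is followed by r <S> r with FIRST {r}; in <G>→<S> r <S> r (occurrence 2), <S> is followed by r with FIRST {r}; in <G>→<H> s <S>, the suffix after <S> is empty, so FOLLOW(<S>) ⊇ FOLLOW(<G>) = {r, s}; in <H>→<S> <S> r s (occurrence 1), <S> is followed by <S> r s with FIRST {r, s}; in <H>→<S> <S> r s (occurrence 2), <S> is followed by r s with FIRST {r}. Thus FOLLOW(<S>) = {$, r, s}.
FOLLOW(<H>): in <G>→<H> s <S>, <H> is followed by s <S> with FIRST {s}; in <H>→<G> r <H> s, <H> is followed by s with FIRST {s}. Thus FOLLOW(<H>) = {s}.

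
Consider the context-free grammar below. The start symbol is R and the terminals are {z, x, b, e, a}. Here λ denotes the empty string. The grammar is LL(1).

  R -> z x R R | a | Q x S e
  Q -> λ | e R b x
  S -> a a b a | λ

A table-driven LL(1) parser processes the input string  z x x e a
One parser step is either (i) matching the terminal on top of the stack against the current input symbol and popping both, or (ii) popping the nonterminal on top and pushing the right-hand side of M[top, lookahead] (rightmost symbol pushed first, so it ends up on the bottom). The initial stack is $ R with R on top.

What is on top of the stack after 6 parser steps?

     Stack        Input        Action
  1  $ R          z x x e a $  expand R -> z x R R
  2  $ R R x z    z x x e a $  match z
  3  $ R R x      x x e a $    match x
  4  $ R R        x e a $      expand R -> Q x S e
  5  $ R e S x Q  x e a $      expand Q -> λ
  6  $ R e S x    x e a $      match x
Stack after step 6: $ R e S (top = S).

S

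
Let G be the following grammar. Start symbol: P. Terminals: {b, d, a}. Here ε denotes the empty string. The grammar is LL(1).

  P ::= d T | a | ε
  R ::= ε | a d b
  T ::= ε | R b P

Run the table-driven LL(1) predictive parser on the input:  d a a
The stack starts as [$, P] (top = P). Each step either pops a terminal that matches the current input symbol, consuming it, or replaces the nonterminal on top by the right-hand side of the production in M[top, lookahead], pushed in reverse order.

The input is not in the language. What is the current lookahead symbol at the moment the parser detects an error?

     Stack        Input    Action
  1  $ P          d a a $  expand P ::= d T
  2  $ T d        d a a $  match d
  3  $ T          a a $    expand T ::= R b P
  4  $ P b R      a a $    expand R ::= a d b
  5  $ P b b d a  a a $    match a
  6  $ P b b d    a $      error: top is terminal d but lookahead is a

a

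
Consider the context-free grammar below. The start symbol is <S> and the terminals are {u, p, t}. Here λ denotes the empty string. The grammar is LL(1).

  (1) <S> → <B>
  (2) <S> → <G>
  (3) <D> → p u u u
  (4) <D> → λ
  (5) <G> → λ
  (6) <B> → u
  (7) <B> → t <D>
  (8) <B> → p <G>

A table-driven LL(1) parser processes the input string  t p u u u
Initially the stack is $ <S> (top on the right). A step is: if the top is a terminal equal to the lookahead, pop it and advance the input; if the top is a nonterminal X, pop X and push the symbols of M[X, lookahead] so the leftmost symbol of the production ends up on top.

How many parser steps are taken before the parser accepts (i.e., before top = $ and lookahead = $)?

     Stack      Input        Action
  1  $ <S>      t p u u u $  expand <S> → <B>
  2  $ <B>      t p u u u $  expand <B> → t <D>
  3  $ <D> t    t p u u u $  match t
  4  $ <D>      p u u u $    expand <D> → p u u u
  5  $ u u u p  p u u u $    match p
  6  $ u u u    u u u $      match u
  7  $ u u      u u $        match u
  8  $ u        u $          match u
Accept reached after 8 steps.

8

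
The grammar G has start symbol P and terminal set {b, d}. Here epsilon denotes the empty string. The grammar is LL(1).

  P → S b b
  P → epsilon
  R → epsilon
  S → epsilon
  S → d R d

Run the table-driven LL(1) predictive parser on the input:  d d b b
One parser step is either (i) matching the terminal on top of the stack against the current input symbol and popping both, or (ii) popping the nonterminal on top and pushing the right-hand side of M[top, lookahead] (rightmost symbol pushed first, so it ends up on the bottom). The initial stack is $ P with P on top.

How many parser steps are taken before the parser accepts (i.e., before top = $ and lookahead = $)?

7

     Stack        Input      Action
  1  $ P          d d b b $  expand P → S b b
  2  $ b b S      d d b b $  expand S → d R d
  3  $ b b d R d  d d b b $  match d
  4  $ b b d R    d b b $    expand R → epsilon
  5  $ b b d      d b b $    match d
  6  $ b b        b b $      match b
  7  $ b          b $        match b
Accept reached after 7 steps.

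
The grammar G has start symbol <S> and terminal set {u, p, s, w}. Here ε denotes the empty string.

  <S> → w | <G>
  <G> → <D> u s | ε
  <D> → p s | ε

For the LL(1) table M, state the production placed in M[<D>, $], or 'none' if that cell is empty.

FIRST(<D>) = {ε, p}
FIRST(<G>) = {ε, p, u}  (via <D> u s)
FIRST(<S>) = {ε, p, u, w}  (via <G>)
FOLLOW(<S>) includes $ since <S> is the start symbol.
FOLLOW(<D>): in <G>→<D> u s, <D> is followed by u s with FIRST {u}. Thus FOLLOW(<D>) = {u}.
For <D> → p s: FIRST(p s) = {p}, so it goes in M[<D>, t] for t ∈ {p}.
For <D> → ε: FIRST(ε) = {ε}, so it goes in M[<D>, t] for t ∈ {}; since ε ∈ FIRST, also for every t ∈ FOLLOW(<D>) = {u}.
None of these place a production in M[<D>, $].

none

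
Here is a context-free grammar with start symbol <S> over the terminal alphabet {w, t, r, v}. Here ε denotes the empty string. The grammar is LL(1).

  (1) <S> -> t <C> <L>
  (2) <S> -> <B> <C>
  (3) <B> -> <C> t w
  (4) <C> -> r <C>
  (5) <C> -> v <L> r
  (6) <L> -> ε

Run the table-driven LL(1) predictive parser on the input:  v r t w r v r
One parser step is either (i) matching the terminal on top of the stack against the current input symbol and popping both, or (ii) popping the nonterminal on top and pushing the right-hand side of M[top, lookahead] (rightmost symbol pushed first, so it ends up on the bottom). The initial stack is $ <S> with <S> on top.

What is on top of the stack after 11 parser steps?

step 1: stack=$ <S>  input=v r t w r v r $  — expand <S> -> <B> <C>
step 2: stack=$ <C> <B>  input=v r t w r v r $  — expand <B> -> <C> t w
step 3: stack=$ <C> w t <C>  input=v r t w r v r $  — expand <C> -> v <L> r
step 4: stack=$ <C> w t r <L> v  input=v r t w r v r $  — match v
step 5: stack=$ <C> w t r <L>  input=r t w r v r $  — expand <L> -> ε
step 6: stack=$ <C> w t r  input=r t w r v r $  — match r
step 7: stack=$ <C> w t  input=t w r v r $  — match t
step 8: stack=$ <C> w  input=w r v r $  — match w
step 9: stack=$ <C>  input=r v r $  — expand <C> -> r <C>
step 10: stack=$ <C> r  input=r v r $  — match r
step 11: stack=$ <C>  input=v r $  — expand <C> -> v <L> r
Stack after step 11: $ r <L> v (top = v).

v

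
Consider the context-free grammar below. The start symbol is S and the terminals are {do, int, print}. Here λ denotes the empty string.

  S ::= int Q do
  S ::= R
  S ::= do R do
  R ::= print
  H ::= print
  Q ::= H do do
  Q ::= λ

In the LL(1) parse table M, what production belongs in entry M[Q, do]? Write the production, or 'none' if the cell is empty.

Q ::= λ

FIRST(R) = {print}
FIRST(H) = {print}
FIRST(S) = {do, int, print}  (via R)
FIRST(Q) = {λ, print}  (via H do do)
FOLLOW(S) includes $ since S is the start symbol.
FOLLOW(Q): in S::=int Q do, Q is followed by do with FIRST {do}. Thus FOLLOW(Q) = {do}.
For Q ::= H do do: FIRST(H do do) = {print}, so it goes in M[Q, t] for t ∈ {print}.
For Q ::= λ: FIRST(λ) = {λ}, so it goes in M[Q, t] for t ∈ {}; since λ ∈ FIRST, also for every t ∈ FOLLOW(Q) = {do}.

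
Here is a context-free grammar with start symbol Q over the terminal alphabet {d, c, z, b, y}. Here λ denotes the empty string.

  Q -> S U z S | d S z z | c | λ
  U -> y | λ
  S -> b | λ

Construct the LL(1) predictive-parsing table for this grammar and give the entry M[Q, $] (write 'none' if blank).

FIRST(U) = {λ, y}
FIRST(S) = {λ, b}
FIRST(Q) = {λ, b, c, d, y, z}  (via S U z S)
FOLLOW(Q) includes $ since Q is the start symbol.
FOLLOW(Q): Q appears on no right-hand side. Thus FOLLOW(Q) = {$}.
For Q -> S U z S: FIRST(S U z S) = {b, y, z}, so it goes in M[Q, t] for t ∈ {b, y, z}.
For Q -> d S z z: FIRST(d S z z) = {d}, so it goes in M[Q, t] for t ∈ {d}.
For Q -> c: FIRST(c) = {c}, so it goes in M[Q, t] for t ∈ {c}.
For Q -> λ: FIRST(λ) = {λ}, so it goes in M[Q, t] for t ∈ {}; since λ ∈ FIRST, also for every t ∈ FOLLOW(Q) = {$}.

Q -> λ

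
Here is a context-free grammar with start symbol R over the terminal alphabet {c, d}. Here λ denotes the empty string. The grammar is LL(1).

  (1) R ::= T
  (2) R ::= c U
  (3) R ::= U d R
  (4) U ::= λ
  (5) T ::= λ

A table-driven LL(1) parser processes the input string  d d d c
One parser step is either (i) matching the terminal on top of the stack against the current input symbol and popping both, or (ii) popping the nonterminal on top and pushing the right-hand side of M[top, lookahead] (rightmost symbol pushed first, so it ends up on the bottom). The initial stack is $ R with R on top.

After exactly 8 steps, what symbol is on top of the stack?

     Stack    Input      Action
  1  $ R      d d d c $  expand R ::= U d R
  2  $ R d U  d d d c $  expand U ::= λ
  3  $ R d    d d d c $  match d
  4  $ R      d d c $    expand R ::= U d R
  5  $ R d U  d d c $    expand U ::= λ
  6  $ R d    d d c $    match d
  7  $ R      d c $      expand R ::= U d R
  8  $ R d U  d c $      expand U ::= λ
Stack after step 8: $ R d (top = d).

d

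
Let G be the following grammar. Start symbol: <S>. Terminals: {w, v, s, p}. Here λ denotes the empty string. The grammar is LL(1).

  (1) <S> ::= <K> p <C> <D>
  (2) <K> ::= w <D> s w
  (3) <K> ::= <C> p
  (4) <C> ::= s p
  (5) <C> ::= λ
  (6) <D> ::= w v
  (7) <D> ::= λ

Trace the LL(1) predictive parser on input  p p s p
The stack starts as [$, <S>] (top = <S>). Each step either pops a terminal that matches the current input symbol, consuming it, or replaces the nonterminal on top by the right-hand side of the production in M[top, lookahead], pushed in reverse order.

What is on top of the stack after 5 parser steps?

     Stack              Input      Action
  1  $ <S>              p p s p $  expand <S> ::= <K> p <C> <D>
  2  $ <D> <C> p <K>    p p s p $  expand <K> ::= <C> p
  3  $ <D> <C> p p <C>  p p s p $  expand <C> ::= λ
  4  $ <D> <C> p p      p p s p $  match p
  5  $ <D> <C> p        p s p $    match p
Stack after step 5: $ <D> <C> (top = <C>).

<C>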